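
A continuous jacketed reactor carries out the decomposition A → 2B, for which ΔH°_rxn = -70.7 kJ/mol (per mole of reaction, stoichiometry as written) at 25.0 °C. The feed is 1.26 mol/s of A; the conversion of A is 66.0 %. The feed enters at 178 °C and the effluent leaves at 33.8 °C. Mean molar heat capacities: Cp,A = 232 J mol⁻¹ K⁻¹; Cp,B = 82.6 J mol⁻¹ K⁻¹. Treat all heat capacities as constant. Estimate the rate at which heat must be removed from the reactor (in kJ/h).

Q_out = 365000 kJ/h

Extent of reaction ξ = 0.660 × 1.26 = 0.8316 mol/s
Reaction term: ξ·ΔH°_rxn = 0.8316 × -70.7 = -58.794 kJ/s
Sensible, feed 178→25 °C: -44.725 kJ/s
Outlet flows (mol/s): A 0.4284, B 1.6632
Sensible, products 25→33.8 °C: 2.0836 kJ/s
Q = ΔH = -101.44 kJ/s = -101.44 kW
Heat removed = 365170 kJ/h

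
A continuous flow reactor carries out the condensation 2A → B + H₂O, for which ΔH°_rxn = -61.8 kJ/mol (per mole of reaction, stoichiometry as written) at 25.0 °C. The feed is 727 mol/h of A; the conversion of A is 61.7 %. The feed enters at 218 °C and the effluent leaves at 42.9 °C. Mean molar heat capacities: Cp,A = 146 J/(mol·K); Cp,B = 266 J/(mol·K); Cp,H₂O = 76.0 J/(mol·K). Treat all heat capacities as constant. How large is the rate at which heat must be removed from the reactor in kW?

Extent of reaction ξ = 0.617 × 727 / 2 = 224.28 mol/h
Reaction term: ξ·ΔH°_rxn = 224.28 × -61.8 = -13860 kJ/h
Sensible, feed 218→25 °C: -20485 kJ/h
Outlet flows (mol/h): A 278.44, B 224.28, H₂O 224.28
Sensible, products 25→42.9 °C: 2100.7 kJ/h
Q = ΔH = -32245 kJ/h = -8.957 kW
Heat removed = 8.957 kW

Q_out = 8.96 kW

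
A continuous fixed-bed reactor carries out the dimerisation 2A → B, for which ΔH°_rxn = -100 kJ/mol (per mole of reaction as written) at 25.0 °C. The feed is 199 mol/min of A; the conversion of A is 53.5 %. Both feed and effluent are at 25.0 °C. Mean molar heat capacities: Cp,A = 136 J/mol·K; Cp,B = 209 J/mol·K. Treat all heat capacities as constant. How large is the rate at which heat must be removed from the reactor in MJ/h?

Extent of reaction ξ = 0.535 × 199 / 2 = 53.233 mol/min
Reaction term: ξ·ΔH°_rxn = 53.233 × -100 = -5323.2 kJ/min
Q = ΔH = -5323.2 kJ/min = -88.721 kW
Heat removed = 319.39 MJ/h

Q_out = 319 MJ/h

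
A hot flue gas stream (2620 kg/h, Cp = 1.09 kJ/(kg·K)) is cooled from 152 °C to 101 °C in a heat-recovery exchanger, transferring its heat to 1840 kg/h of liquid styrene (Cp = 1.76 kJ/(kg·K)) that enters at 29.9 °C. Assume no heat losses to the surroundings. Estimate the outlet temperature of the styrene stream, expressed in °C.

T_c,out = 74.9 °C

Heat released by hot stream: Q = 2620 × 1.09 × (152 − 101) = 145650 kJ/h
Energy balance on cold side (adiabatic exchanger): Q = ṁ_c·Cp_c·(T_c,out − T_c,in)
T_c,out = 29.9 + 145650/(1840 × 1.76) = 74.875 °C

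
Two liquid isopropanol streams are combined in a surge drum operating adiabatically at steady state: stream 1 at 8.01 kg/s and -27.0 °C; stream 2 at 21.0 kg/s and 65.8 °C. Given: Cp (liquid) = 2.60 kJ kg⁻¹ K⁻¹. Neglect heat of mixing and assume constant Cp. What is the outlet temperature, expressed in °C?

Adiabatic, steady state ⇒ Σ ṁᵢCp,ᵢ(T_out − Tᵢ) = 0
Σ ṁᵢCp,ᵢTᵢ = 8.01×2.60×-27.0 + 21.0×2.60×65.8 = 3030.4
Σ ṁᵢCp,ᵢ = 8.01×2.60 + 21.0×2.60 = 75.426
T_out = 3030.4 / 75.426 = 40.177 °C

T_out = 40.2 °C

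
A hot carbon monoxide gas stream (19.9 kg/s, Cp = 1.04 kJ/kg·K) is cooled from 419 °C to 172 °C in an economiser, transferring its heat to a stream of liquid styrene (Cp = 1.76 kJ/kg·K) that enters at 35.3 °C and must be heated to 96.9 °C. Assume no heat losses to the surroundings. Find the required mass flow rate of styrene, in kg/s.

Heat released by hot stream: Q = 19.9 × 1.04 × (419 − 172) = 5111.9 kJ/s
Energy balance on cold side (adiabatic exchanger): Q = ṁ_c·Cp_c·(T_c,out − T_c,in)
ṁ_c = 5111.9 / [1.76 × (96.9 − 35.3)] = 47.151 kg/s

ṁ_c = 47.2 kg/s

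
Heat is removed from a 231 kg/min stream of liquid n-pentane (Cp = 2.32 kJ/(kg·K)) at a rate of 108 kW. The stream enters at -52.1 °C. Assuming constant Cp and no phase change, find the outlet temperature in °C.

Q = 108 kW = 6480 kJ/min
ΔT = Q/(ṁ·Cp) = 6480/(231×2.32) = 12.091 K
T_out = -52.1 − 12.091 = -64.191 °C

T_out = -64.2 °C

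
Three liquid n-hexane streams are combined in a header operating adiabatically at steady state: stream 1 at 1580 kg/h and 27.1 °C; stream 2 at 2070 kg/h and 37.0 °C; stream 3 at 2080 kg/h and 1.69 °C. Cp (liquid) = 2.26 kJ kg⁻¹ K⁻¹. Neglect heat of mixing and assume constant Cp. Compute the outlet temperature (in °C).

T_out = 21.5 °C

Energy balance with Q = 0: Σ ṁᵢCp,ᵢ(T_out − Tᵢ) = 0
T_out = Σ ṁᵢCp,ᵢTᵢ / Σ ṁᵢCp,ᵢ
      = 277810 / 12950 = 21.453 °C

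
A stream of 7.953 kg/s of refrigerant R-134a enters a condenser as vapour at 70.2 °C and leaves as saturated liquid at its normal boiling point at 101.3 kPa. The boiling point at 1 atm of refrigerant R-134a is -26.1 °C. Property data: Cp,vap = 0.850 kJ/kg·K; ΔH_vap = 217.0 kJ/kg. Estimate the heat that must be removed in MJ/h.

Q_c = 8560 MJ/h

vapour 70.2→-26.1 °C: -81.855 kJ/kg
condensation at -26.1 °C: -217 kJ/kg
Δh = -81.855 + -217 = -298.86 kJ/kg
Q = ṁ·Δh = 7.953 kg/s × -298.86 kJ/kg = -2376.8 kJ/s
|Q| = 2376.8 kW = 8556.5 MJ/h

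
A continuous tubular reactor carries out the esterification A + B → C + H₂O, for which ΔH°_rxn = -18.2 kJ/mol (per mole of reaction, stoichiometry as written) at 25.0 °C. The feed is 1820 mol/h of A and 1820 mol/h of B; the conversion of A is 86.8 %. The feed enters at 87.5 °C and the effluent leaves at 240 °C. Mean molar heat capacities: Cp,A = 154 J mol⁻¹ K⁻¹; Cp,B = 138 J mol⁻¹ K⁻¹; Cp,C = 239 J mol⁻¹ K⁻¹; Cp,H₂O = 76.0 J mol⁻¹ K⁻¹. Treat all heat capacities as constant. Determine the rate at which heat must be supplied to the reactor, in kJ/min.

Q_in = 1000 kJ/min

Extent of reaction ξ = 0.868 × 1820 = 1579.8 mol/h
Reaction term: ξ·ΔH°_rxn = 1579.8 × -18.2 = -28752 kJ/h
Sensible, feed 87.5→25 °C: -33215 kJ/h
Outlet flows (mol/h): A 240.24, B 240.24, C 1579.8, H₂O 1579.8
Sensible, products 25→240 °C: 122070 kJ/h
Q = ΔH = 60105 kJ/h = 16.696 kW
Heat supplied = 1001.7 kJ/min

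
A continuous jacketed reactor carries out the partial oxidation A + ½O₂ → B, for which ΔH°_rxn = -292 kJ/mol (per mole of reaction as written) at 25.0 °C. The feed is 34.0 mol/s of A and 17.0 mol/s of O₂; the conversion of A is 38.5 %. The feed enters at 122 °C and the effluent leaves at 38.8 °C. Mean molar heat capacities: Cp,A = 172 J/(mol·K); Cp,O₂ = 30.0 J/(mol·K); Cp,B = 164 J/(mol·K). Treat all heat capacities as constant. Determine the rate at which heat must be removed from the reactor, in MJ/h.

Q_out = 15700 MJ/h

Extent of reaction ξ = 0.385 × 34.0 = 13.09 mol/s
Reaction term: ξ·ΔH°_rxn = 13.09 × -292 = -3822.3 kJ/s
Sensible, feed 122→25 °C: -616.73 kJ/s
Outlet flows (mol/s): A 20.91, O₂ 10.455, B 13.09
Sensible, products 25→38.8 °C: 83.586 kJ/s
Q = ΔH = -4355.4 kJ/s = -4355.4 kW
Heat removed = 15680 MJ/h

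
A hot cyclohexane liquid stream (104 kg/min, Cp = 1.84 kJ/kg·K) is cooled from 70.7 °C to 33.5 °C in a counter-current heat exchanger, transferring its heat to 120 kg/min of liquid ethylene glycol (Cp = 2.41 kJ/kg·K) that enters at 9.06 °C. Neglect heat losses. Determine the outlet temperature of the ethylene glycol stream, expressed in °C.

Heat released by hot stream: Q = 104 × 1.84 × (70.7 − 33.5) = 7118.6 kJ/min
Energy balance on cold side (adiabatic exchanger): Q = ṁ_c·Cp_c·(T_c,out − T_c,in)
T_c,out = 9.06 + 7118.6/(120 × 2.41) = 33.675 °C

T_c,out = 33.7 °C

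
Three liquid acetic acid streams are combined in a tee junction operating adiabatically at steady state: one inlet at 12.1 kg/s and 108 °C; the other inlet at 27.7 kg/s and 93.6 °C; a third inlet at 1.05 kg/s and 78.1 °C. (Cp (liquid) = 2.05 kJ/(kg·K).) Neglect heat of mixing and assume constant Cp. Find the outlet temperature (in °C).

No heat crosses the boundary, so H_out = H_in.
Σ ṁᵢCp,ᵢTᵢ = 12.1×2.05×108 + 27.7×2.05×93.6 + 1.05×2.05×78.1 = 8162.1
Σ ṁᵢCp,ᵢ = 12.1×2.05 + 27.7×2.05 + 1.05×2.05 = 83.742
T_out = 8162.1 / 83.742 = 97.467 °C

T_out = 97.5 °C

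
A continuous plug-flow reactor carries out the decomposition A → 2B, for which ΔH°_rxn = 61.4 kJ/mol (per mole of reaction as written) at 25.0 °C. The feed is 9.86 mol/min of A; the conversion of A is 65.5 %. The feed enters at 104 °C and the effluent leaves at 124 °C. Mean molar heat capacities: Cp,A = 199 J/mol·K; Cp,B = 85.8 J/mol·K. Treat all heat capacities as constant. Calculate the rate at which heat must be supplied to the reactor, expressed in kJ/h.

Q_in = 25100 kJ/h

Extent of reaction ξ = 0.655 × 9.86 = 6.4583 mol/min
Reaction term: ξ·ΔH°_rxn = 6.4583 × 61.4 = 396.54 kJ/min
Sensible, feed 104→25 °C: -155.01 kJ/min
Outlet flows (mol/min): A 3.4017, B 12.917
Sensible, products 25→124 °C: 176.73 kJ/min
Q = ΔH = 418.26 kJ/min = 6.9711 kW
Heat supplied = 25096 kJ/h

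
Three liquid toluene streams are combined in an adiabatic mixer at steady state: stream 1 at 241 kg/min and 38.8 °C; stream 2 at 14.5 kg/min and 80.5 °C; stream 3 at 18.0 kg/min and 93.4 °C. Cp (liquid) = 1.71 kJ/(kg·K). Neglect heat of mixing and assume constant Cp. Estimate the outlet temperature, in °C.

T_out = 44.6 °C

Adiabatic, steady state ⇒ Σ ṁᵢCp,ᵢ(T_out − Tᵢ) = 0
Σ ṁᵢCp,ᵢTᵢ = 241×1.71×38.8 + 14.5×1.71×80.5 + 18.0×1.71×93.4 = 20861
Σ ṁᵢCp,ᵢ = 241×1.71 + 14.5×1.71 + 18.0×1.71 = 467.69
T_out = 20861 / 467.69 = 44.604 °C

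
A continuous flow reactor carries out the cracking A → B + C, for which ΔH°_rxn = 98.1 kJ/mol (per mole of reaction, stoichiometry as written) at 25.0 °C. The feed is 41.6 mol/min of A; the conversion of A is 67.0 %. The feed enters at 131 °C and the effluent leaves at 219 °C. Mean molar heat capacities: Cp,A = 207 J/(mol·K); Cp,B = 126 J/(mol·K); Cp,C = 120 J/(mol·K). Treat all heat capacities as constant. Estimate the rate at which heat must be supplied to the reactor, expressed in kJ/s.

Extent of reaction ξ = 0.670 × 41.6 = 27.872 mol/min
Reaction term: ξ·ΔH°_rxn = 27.872 × 98.1 = 2734.2 kJ/min
Sensible, feed 131→25 °C: -912.79 kJ/min
Outlet flows (mol/min): A 13.728, B 27.872, C 27.872
Sensible, products 25→219 °C: 1881.5 kJ/min
Q = ΔH = 3702.9 kJ/min = 61.715 kW
Heat supplied = 61.715 kJ/s

Q_in = 61.7 kJ/s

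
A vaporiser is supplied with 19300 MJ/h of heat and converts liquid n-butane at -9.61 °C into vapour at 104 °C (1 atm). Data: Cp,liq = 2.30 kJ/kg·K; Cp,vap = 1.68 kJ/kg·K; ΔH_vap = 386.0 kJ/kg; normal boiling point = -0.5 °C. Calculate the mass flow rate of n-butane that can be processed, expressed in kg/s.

ṁ = 9.20 kg/s

Δh = 2.30×(-0.5−-9.61) + 386.0 + 1.68×(104−-0.5) = 582.51 kJ/kg
Q = 19300 MJ/h = 5361.1 kJ/s = 5361.1 kJ/s
ṁ = Q/Δh = 5361.1 / 582.51 = 9.2034 kg/s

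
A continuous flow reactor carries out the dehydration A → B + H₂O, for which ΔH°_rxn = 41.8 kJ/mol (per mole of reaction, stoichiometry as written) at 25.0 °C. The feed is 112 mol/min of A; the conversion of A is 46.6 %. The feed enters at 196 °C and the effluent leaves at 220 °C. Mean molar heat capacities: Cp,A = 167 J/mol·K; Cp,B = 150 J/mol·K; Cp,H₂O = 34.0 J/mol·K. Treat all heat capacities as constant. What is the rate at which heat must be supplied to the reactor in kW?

Extent of reaction ξ = 0.466 × 112 = 52.192 mol/min
Reaction term: ξ·ΔH°_rxn = 52.192 × 41.8 = 2181.6 kJ/min
Sensible, feed 196→25 °C: -3198.4 kJ/min
Outlet flows (mol/min): A 59.808, B 52.192, H₂O 52.192
Sensible, products 25→220 °C: 3820.3 kJ/min
Q = ΔH = 2803.5 kJ/min = 46.726 kW
Heat supplied = 46.726 kW

Q_in = 46.7 kW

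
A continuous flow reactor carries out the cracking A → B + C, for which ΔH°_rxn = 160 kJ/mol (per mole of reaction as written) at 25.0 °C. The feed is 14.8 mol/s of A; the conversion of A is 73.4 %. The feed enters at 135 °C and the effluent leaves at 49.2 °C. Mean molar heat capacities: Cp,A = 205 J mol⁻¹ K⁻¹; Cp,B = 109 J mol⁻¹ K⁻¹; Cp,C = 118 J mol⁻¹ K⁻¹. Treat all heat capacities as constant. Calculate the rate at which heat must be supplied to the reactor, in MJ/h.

Extent of reaction ξ = 0.734 × 14.8 = 10.863 mol/s
Reaction term: ξ·ΔH°_rxn = 10.863 × 160 = 1738.1 kJ/s
Sensible, feed 135→25 °C: -333.74 kJ/s
Outlet flows (mol/s): A 3.9368, B 10.863, C 10.863
Sensible, products 25→49.2 °C: 79.206 kJ/s
Q = ΔH = 1483.6 kJ/s = 1483.6 kW
Heat supplied = 5340.9 MJ/h

Q_in = 5340 MJ/h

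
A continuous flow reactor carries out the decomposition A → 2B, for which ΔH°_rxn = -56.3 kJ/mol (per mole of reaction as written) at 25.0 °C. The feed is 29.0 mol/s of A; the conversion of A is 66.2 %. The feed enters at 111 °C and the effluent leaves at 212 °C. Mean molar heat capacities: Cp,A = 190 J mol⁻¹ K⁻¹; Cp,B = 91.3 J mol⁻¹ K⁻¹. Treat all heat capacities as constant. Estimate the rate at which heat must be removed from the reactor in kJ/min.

Q_out = 33100 kJ/min

Extent of reaction ξ = 0.662 × 29.0 = 19.198 mol/s
Reaction term: ξ·ΔH°_rxn = 19.198 × -56.3 = -1080.8 kJ/s
Sensible, feed 111→25 °C: -473.86 kJ/s
Outlet flows (mol/s): A 9.802, B 38.396
Sensible, products 25→212 °C: 1003.8 kJ/s
Q = ΔH = -550.9 kJ/s = -550.9 kW
Heat removed = 33054 kJ/min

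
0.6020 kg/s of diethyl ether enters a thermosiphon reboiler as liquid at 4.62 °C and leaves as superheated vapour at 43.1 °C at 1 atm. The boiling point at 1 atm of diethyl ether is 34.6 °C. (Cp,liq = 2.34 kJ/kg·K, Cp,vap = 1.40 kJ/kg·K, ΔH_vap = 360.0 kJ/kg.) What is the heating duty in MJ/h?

Q = 958 MJ/h

liquid 4.62→34.6 °C: 70.153 kJ/kg
vaporisation at 34.6 °C: 360 kJ/kg
vapour 34.6→43.1 °C: 11.9 kJ/kg
Δh = 70.153 + 360 + 11.9 = 442.05 kJ/kg
Q = ṁ·Δh = 0.6020 kg/s × 442.05 kJ/kg = 266.12 kJ/s
|Q| = 266.12 kW = 958.02 MJ/h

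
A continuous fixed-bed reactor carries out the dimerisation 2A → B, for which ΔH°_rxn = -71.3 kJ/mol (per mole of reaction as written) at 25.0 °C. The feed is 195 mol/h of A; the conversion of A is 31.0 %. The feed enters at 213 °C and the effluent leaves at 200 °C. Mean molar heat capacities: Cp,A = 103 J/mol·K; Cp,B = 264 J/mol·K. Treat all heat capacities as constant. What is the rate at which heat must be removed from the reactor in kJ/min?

Q_out = 35.2 kJ/min

Extent of reaction ξ = 0.310 × 195 / 2 = 30.225 mol/h
Reaction term: ξ·ΔH°_rxn = 30.225 × -71.3 = -2155 kJ/h
Sensible, feed 213→25 °C: -3776 kJ/h
Outlet flows (mol/h): A 134.55, B 30.225
Sensible, products 25→200 °C: 3821.7 kJ/h
Q = ΔH = -2109.4 kJ/h = -0.58593 kW
Heat removed = 35.156 kJ/min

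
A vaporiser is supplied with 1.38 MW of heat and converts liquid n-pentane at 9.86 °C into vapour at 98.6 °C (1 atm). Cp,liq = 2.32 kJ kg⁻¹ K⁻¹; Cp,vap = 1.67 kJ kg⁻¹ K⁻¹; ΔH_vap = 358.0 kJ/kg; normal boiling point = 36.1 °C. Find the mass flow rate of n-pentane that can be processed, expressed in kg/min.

Δh = 2.32×(36.1−9.86) + 358.0 + 1.67×(98.6−36.1) = 523.25 kJ/kg
Q = 1.38 MW = 1380 kJ/s = 82800 kJ/min
ṁ = Q/Δh = 82800 / 523.25 = 158.24 kg/min

ṁ = 158 kg/min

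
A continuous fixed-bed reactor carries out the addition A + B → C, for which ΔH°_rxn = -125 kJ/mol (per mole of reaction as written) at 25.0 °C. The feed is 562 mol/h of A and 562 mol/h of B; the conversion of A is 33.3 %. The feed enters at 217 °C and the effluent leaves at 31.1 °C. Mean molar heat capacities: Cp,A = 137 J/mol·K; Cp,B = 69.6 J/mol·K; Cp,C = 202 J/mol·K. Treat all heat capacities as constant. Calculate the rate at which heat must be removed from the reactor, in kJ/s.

Q_out = 12.5 kJ/s

Extent of reaction ξ = 0.333 × 562 = 187.15 mol/h
Reaction term: ξ·ΔH°_rxn = 187.15 × -125 = -23393 kJ/h
Sensible, feed 217→25 °C: -22293 kJ/h
Outlet flows (mol/h): A 374.85, B 374.85, C 187.15
Sensible, products 25→31.1 °C: 703.01 kJ/h
Q = ΔH = -44983 kJ/h = -12.495 kW
Heat removed = 12.495 kJ/s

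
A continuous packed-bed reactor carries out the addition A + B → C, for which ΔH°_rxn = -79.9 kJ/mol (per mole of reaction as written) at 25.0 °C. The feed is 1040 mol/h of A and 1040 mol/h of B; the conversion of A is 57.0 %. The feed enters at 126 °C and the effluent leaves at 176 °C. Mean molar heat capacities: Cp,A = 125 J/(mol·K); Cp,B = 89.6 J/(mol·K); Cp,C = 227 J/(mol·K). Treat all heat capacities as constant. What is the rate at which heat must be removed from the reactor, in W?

Q_out = 9750 W

Extent of reaction ξ = 0.570 × 1040 = 592.8 mol/h
Reaction term: ξ·ΔH°_rxn = 592.8 × -79.9 = -47365 kJ/h
Sensible, feed 126→25 °C: -22542 kJ/h
Outlet flows (mol/h): A 447.2, B 447.2, C 592.8
Sensible, products 25→176 °C: 34811 kJ/h
Q = ΔH = -35096 kJ/h = -9.7488 kW
Heat removed = 9748.8 W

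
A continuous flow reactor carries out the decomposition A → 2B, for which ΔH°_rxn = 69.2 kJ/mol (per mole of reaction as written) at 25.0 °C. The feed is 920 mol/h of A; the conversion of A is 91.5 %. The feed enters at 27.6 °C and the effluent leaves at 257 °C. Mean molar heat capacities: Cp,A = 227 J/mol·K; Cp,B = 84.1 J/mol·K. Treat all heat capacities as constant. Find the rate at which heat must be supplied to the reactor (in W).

Extent of reaction ξ = 0.915 × 920 = 841.8 mol/h
Reaction term: ξ·ΔH°_rxn = 841.8 × 69.2 = 58253 kJ/h
Sensible, feed 27.6→25 °C: -542.98 kJ/h
Outlet flows (mol/h): A 78.2, B 1683.6
Sensible, products 25→257 °C: 36967 kJ/h
Q = ΔH = 94677 kJ/h = 26.299 kW
Heat supplied = 26299 W

Q_in = 26300 W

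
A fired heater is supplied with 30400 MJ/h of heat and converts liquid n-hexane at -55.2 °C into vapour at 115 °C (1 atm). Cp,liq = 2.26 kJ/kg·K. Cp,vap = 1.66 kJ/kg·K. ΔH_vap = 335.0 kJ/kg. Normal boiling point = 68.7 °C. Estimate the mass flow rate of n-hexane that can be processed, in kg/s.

Δh = 2.26×(68.7−-55.2) + 335.0 + 1.66×(115−68.7) = 691.87 kJ/kg
Q = 30400 MJ/h = 8444.4 kJ/s = 8444.4 kJ/s
ṁ = Q/Δh = 8444.4 / 691.87 = 12.205 kg/s

ṁ = 12.2 kg/s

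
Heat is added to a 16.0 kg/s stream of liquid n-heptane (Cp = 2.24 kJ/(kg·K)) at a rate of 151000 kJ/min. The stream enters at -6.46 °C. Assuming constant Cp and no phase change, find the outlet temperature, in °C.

Q = 151000 kJ/min = 2516.7 kJ/s
ΔT = Q/(ṁ·Cp) = 2516.7/(16.0×2.24) = 70.219 K
T_out = -6.46 + 70.219 = 63.759 °C

T_out = 63.8 °C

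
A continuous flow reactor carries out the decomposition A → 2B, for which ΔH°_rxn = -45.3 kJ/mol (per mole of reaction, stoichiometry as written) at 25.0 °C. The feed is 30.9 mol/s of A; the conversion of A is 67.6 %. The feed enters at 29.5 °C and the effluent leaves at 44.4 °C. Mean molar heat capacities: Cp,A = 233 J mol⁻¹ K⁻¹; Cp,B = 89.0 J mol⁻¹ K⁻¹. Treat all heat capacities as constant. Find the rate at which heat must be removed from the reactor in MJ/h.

Extent of reaction ξ = 0.676 × 30.9 = 20.888 mol/s
Reaction term: ξ·ΔH°_rxn = 20.888 × -45.3 = -946.24 kJ/s
Sensible, feed 29.5→25 °C: -32.399 kJ/s
Outlet flows (mol/s): A 10.012, B 41.777
Sensible, products 25→44.4 °C: 117.39 kJ/s
Q = ΔH = -861.26 kJ/s = -861.26 kW
Heat removed = 3100.5 MJ/h

Q_out = 3100 MJ/h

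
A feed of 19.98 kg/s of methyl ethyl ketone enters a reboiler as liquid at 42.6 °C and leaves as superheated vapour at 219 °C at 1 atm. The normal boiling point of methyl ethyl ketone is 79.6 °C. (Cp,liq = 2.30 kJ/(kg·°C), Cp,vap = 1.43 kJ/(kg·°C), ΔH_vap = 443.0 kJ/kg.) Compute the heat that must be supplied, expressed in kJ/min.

liquid 42.6→79.6 °C: 85.1 kJ/kg
vaporisation at 79.6 °C: 443 kJ/kg
vapour 79.6→219 °C: 199.34 kJ/kg
Δh = 85.1 + 443 + 199.34 = 727.44 kJ/kg
Q = ṁ·Δh = 19.98 kg/s × 727.44 kJ/kg = 14534 kJ/s
|Q| = 14534 kW = 872060 kJ/min

Q = 872000 kJ/min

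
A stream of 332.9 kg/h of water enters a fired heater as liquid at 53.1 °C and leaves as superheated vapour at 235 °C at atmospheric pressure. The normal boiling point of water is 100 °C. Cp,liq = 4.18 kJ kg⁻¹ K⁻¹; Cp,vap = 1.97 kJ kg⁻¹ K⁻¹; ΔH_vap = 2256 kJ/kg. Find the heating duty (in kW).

liquid 53.1→100 °C: 196.04 kJ/kg
vaporisation at 100 °C: 2256 kJ/kg
vapour 100→235 °C: 265.95 kJ/kg
Δh = 196.04 + 2256 + 265.95 = 2718 kJ/kg
Q = ṁ·Δh = 332.9 kg/h × 2718 kJ/kg = 904820 kJ/h
|Q| = 251.34 kW

Q = 251 kW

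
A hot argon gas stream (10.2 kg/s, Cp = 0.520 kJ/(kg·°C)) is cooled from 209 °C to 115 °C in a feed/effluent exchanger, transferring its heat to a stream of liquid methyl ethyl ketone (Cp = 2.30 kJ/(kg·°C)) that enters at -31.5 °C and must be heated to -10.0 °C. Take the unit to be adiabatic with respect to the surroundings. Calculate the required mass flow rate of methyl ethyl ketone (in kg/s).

Heat released by hot stream: Q = 10.2 × 0.520 × (209 − 115) = 498.58 kJ/s
Energy balance on cold side (adiabatic exchanger): Q = ṁ_c·Cp_c·(T_c,out − T_c,in)
ṁ_c = 498.58 / [2.30 × (-10.0 − -31.5)] = 10.082 kg/s

ṁ_c = 10.1 kg/s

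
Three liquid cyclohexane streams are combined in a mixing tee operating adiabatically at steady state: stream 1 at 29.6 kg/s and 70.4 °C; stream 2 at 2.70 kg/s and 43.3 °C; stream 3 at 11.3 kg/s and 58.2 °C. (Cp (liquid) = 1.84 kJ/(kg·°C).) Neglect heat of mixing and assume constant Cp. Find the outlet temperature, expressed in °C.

Adiabatic, steady state ⇒ Σ ṁᵢCp,ᵢ(T_out − Tᵢ) = 0
T_out = Σ ṁᵢCp,ᵢTᵢ / Σ ṁᵢCp,ᵢ
      = 5259.5 / 80.224 = 65.56 °C

T_out = 65.6 °C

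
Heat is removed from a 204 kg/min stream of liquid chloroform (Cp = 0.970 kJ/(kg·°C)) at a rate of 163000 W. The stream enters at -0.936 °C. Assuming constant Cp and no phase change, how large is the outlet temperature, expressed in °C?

T_out = -50.4 °C

Q = 163000 W = 9780 kJ/min
ΔT = Q/(ṁ·Cp) = 9780/(204×0.970) = 49.424 K
T_out = -0.936 − 49.424 = -50.36 °C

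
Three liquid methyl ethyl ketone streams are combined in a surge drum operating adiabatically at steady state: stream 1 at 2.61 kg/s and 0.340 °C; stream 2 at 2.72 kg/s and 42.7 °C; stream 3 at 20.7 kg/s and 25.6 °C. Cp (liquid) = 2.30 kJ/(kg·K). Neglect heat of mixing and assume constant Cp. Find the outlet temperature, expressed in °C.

Energy balance with Q = 0: Σ ṁᵢCp,ᵢ(T_out − Tᵢ) = 0
Σ ṁᵢCp,ᵢTᵢ = 2.61×2.30×0.340 + 2.72×2.30×42.7 + 20.7×2.30×25.6 = 1488
Σ ṁᵢCp,ᵢ = 2.61×2.30 + 2.72×2.30 + 20.7×2.30 = 59.869
T_out = 1488 / 59.869 = 24.854 °C

T_out = 24.9 °C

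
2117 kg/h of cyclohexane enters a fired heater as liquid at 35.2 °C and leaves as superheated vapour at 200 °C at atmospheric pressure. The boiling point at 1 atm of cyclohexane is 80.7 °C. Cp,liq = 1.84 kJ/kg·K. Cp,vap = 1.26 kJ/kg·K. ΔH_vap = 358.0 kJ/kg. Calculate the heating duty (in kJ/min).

liquid 35.2→80.7 °C: 83.72 kJ/kg
vaporisation at 80.7 °C: 358 kJ/kg
vapour 80.7→200 °C: 150.32 kJ/kg
Δh = 83.72 + 358 + 150.32 = 592.04 kJ/kg
Q = ṁ·Δh = 2117 kg/h × 592.04 kJ/kg = 1.2533e+06 kJ/h
|Q| = 348.15 kW = 20889 kJ/min

Q = 20900 kJ/min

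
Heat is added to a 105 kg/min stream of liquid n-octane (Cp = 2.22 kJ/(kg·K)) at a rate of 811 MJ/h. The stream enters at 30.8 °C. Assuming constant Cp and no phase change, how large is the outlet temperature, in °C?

T_out = 88.8 °C

Q = 811 MJ/h = 13517 kJ/min
ΔT = Q/(ṁ·Cp) = 13517/(105×2.22) = 57.987 K
T_out = 30.8 + 57.987 = 88.787 °C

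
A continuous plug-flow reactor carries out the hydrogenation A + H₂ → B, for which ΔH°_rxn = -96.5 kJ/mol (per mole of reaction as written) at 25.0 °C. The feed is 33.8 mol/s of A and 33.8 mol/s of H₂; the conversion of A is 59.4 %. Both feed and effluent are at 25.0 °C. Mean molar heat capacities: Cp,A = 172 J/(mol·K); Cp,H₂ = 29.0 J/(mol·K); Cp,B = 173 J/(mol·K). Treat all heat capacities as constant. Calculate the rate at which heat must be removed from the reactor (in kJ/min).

Q_out = 116000 kJ/min

Extent of reaction ξ = 0.594 × 33.8 = 20.077 mol/s
Reaction term: ξ·ΔH°_rxn = 20.077 × -96.5 = -1937.4 kJ/s
Q = ΔH = -1937.4 kJ/s = -1937.4 kW
Heat removed = 116250 kJ/min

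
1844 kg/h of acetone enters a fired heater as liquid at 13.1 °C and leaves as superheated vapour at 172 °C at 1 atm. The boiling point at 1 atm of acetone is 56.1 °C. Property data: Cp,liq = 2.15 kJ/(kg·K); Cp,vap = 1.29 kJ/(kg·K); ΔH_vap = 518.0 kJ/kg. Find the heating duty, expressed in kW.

Q = 389 kW

liquid 13.1→56.1 °C: 92.45 kJ/kg
vaporisation at 56.1 °C: 518 kJ/kg
vapour 56.1→172 °C: 149.51 kJ/kg
Δh = 92.45 + 518 + 149.51 = 759.96 kJ/kg
Q = ṁ·Δh = 1844 kg/h × 759.96 kJ/kg = 1.4014e+06 kJ/h
|Q| = 389.27 kW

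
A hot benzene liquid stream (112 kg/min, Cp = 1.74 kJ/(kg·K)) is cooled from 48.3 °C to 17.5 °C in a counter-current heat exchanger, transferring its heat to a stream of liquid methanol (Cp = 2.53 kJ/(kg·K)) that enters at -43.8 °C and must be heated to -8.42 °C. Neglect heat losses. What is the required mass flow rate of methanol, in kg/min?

Heat released by hot stream: Q = 112 × 1.74 × (48.3 − 17.5) = 6002.3 kJ/min
Energy balance on cold side (adiabatic exchanger): Q = ṁ_c·Cp_c·(T_c,out − T_c,in)
ṁ_c = 6002.3 / [2.53 × (-8.42 − -43.8)] = 67.056 kg/min

ṁ_c = 67.1 kg/min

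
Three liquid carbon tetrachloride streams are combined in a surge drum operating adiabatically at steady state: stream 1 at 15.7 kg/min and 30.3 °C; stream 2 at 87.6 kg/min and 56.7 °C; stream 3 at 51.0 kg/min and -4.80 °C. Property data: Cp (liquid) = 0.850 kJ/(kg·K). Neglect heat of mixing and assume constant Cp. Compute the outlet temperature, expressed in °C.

Adiabatic, steady state ⇒ Σ ṁᵢCp,ᵢ(T_out − Tᵢ) = 0
Σ ṁᵢCp,ᵢTᵢ = 15.7×0.850×30.3 + 87.6×0.850×56.7 + 51.0×0.850×-4.80 = 4418.2
Σ ṁᵢCp,ᵢ = 15.7×0.850 + 87.6×0.850 + 51.0×0.850 = 131.16
T_out = 4418.2 / 131.16 = 33.687 °C

T_out = 33.7 °C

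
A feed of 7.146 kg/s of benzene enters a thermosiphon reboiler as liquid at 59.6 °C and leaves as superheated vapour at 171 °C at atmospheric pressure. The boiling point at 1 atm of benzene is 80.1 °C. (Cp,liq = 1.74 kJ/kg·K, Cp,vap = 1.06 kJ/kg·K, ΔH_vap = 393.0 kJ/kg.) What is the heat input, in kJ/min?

liquid 59.6→80.1 °C: 35.67 kJ/kg
vaporisation at 80.1 °C: 393 kJ/kg
vapour 80.1→171 °C: 96.354 kJ/kg
Δh = 35.67 + 393 + 96.354 = 525.02 kJ/kg
Q = ṁ·Δh = 7.146 kg/s × 525.02 kJ/kg = 3751.8 kJ/s
|Q| = 3751.8 kW = 225110 kJ/min

Q = 225000 kJ/min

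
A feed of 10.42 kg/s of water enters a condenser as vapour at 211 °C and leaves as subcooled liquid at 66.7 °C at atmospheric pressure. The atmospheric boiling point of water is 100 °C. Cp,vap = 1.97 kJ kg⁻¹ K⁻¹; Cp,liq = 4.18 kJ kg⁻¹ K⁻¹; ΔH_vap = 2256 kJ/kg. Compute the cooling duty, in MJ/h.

Q_c = 98100 MJ/h

vapour 211→100 °C: -218.67 kJ/kg
condensation at 100 °C: -2256 kJ/kg
liquid 100→66.7 °C: -139.19 kJ/kg
Δh = -218.67 + -2256 + -139.19 = -2613.9 kJ/kg
Q = ṁ·Δh = 10.42 kg/s × -2613.9 kJ/kg = -27236 kJ/s
|Q| = 27236 kW = 98051 MJ/h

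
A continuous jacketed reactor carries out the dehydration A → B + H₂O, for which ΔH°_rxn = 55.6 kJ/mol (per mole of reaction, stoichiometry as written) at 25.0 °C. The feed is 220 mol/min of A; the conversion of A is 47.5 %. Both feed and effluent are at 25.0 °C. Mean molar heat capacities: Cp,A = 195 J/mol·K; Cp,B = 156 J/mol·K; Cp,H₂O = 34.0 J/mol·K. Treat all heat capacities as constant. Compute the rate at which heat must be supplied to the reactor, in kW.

Q_in = 96.8 kW

Extent of reaction ξ = 0.475 × 220 = 104.5 mol/min
Reaction term: ξ·ΔH°_rxn = 104.5 × 55.6 = 5810.2 kJ/min
Q = ΔH = 5810.2 kJ/min = 96.837 kW
Heat supplied = 96.837 kW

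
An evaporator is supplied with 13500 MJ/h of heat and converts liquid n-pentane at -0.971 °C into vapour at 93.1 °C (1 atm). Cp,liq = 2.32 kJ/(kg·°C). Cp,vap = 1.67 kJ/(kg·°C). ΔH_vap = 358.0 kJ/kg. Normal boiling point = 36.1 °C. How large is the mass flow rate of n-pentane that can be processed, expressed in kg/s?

Δh = 2.32×(36.1−-0.971) + 358.0 + 1.67×(93.1−36.1) = 539.19 kJ/kg
Q = 13500 MJ/h = 3750 kJ/s = 3750 kJ/s
ṁ = Q/Δh = 3750 / 539.19 = 6.9548 kg/s

ṁ = 6.95 kg/s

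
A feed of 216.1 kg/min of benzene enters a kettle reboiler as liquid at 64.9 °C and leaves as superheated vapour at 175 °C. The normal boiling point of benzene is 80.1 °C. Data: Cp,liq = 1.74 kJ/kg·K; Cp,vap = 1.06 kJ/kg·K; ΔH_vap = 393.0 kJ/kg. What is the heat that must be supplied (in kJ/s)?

Q = 1870 kJ/s

liquid 64.9→80.1 °C: 26.448 kJ/kg
vaporisation at 80.1 °C: 393 kJ/kg
vapour 80.1→175 °C: 100.59 kJ/kg
Δh = 26.448 + 393 + 100.59 = 520.04 kJ/kg
Q = ṁ·Δh = 216.1 kg/min × 520.04 kJ/kg = 112380 kJ/min
|Q| = 1873 kW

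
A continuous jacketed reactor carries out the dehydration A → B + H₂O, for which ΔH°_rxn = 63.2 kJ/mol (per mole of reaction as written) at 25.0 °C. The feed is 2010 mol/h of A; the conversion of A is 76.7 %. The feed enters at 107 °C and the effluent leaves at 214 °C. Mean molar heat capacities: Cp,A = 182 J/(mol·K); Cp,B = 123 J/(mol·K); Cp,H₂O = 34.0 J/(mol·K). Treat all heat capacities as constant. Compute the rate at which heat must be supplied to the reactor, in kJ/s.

Extent of reaction ξ = 0.767 × 2010 = 1541.7 mol/h
Reaction term: ξ·ΔH°_rxn = 1541.7 × 63.2 = 97434 kJ/h
Sensible, feed 107→25 °C: -29997 kJ/h
Outlet flows (mol/h): A 468.33, B 1541.7, H₂O 1541.7
Sensible, products 25→214 °C: 61856 kJ/h
Q = ΔH = 129290 kJ/h = 35.914 kW
Heat supplied = 35.914 kJ/s

Q_in = 35.9 kJ/s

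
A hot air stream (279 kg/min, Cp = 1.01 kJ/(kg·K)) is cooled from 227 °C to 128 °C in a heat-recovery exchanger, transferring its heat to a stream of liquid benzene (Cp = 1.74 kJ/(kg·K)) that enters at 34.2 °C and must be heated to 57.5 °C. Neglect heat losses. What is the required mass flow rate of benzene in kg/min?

Heat released by hot stream: Q = 279 × 1.01 × (227 − 128) = 27897 kJ/min
Energy balance on cold side (adiabatic exchanger): Q = ṁ_c·Cp_c·(T_c,out − T_c,in)
ṁ_c = 27897 / [1.74 × (57.5 − 34.2)] = 688.11 kg/min

ṁ_c = 688 kg/min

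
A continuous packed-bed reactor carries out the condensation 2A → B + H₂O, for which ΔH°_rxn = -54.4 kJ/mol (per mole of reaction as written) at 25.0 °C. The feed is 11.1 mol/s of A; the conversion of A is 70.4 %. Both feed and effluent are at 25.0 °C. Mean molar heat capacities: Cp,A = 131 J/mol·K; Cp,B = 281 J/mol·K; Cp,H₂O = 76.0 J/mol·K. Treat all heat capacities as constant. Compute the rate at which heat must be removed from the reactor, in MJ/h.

Q_out = 765 MJ/h

Extent of reaction ξ = 0.704 × 11.1 / 2 = 3.9072 mol/s
Reaction term: ξ·ΔH°_rxn = 3.9072 × -54.4 = -212.55 kJ/s
Q = ΔH = -212.55 kJ/s = -212.55 kW
Heat removed = 765.19 MJ/h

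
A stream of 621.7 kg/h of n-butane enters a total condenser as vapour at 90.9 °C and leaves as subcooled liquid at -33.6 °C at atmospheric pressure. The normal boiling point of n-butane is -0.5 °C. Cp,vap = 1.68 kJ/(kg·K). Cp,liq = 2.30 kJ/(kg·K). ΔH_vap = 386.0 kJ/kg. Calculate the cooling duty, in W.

vapour 90.9→-0.5 °C: -153.55 kJ/kg
condensation at -0.5 °C: -386 kJ/kg
liquid -0.5→-33.6 °C: -76.13 kJ/kg
Δh = -153.55 + -386 + -76.13 = -615.68 kJ/kg
Q = ṁ·Δh = 621.7 kg/h × -615.68 kJ/kg = -382770 kJ/h
|Q| = 106.32 kW = 106320 W

Q_c = 106000 W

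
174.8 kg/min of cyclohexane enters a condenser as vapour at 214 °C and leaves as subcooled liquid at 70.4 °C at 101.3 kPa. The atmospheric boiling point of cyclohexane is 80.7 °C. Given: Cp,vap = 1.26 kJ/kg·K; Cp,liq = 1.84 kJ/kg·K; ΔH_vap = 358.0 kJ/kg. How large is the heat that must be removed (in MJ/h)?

vapour 214→80.7 °C: -167.96 kJ/kg
condensation at 80.7 °C: -358 kJ/kg
liquid 80.7→70.4 °C: -18.952 kJ/kg
Δh = -167.96 + -358 + -18.952 = -544.91 kJ/kg
Q = ṁ·Δh = 174.8 kg/min × -544.91 kJ/kg = -95250 kJ/min
|Q| = 1587.5 kW = 5715 MJ/h

Q_c = 5720 MJ/h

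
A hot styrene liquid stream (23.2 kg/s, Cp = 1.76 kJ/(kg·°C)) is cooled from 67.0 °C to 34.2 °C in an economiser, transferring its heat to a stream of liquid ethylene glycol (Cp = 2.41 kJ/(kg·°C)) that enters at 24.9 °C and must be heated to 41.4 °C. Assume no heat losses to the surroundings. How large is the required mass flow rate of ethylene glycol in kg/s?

ṁ_c = 33.7 kg/s

Heat released by hot stream: Q = 23.2 × 1.76 × (67.0 − 34.2) = 1339.3 kJ/s
Energy balance on cold side (adiabatic exchanger): Q = ṁ_c·Cp_c·(T_c,out − T_c,in)
ṁ_c = 1339.3 / [2.41 × (41.4 − 24.9)] = 33.68 kg/s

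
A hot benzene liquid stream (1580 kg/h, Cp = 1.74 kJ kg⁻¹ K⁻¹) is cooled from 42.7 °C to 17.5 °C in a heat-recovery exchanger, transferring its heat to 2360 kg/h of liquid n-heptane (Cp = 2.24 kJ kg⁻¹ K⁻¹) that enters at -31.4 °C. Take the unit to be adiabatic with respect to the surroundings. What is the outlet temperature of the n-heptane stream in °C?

T_c,out = -18.3 °C

Heat released by hot stream: Q = 1580 × 1.74 × (42.7 − 17.5) = 69280 kJ/h
Energy balance on cold side (adiabatic exchanger): Q = ṁ_c·Cp_c·(T_c,out − T_c,in)
T_c,out = -31.4 + 69280/(2360 × 2.24) = -18.295 °C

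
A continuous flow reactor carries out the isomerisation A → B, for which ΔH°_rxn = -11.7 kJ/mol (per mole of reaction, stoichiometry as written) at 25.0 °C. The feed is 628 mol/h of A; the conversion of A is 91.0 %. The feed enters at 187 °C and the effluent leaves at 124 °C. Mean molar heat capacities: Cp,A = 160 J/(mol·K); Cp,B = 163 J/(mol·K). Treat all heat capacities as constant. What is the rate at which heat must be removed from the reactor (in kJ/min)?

Extent of reaction ξ = 0.910 × 628 = 571.48 mol/h
Reaction term: ξ·ΔH°_rxn = 571.48 × -11.7 = -6686.3 kJ/h
Sensible, feed 187→25 °C: -16278 kJ/h
Outlet flows (mol/h): A 56.52, B 571.48
Sensible, products 25→124 °C: 10117 kJ/h
Q = ΔH = -12847 kJ/h = -3.5686 kW
Heat removed = 214.11 kJ/min

Q_out = 214 kJ/min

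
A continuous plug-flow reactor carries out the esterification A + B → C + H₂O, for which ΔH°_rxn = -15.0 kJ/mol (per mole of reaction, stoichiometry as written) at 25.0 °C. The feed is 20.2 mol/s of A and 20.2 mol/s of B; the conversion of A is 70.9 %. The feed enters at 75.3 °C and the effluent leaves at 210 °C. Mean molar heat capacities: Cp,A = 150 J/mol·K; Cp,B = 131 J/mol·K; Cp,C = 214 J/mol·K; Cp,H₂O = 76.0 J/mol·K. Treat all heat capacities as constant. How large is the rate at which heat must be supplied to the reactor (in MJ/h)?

Q_in = 2060 MJ/h

Extent of reaction ξ = 0.709 × 20.2 = 14.322 mol/s
Reaction term: ξ·ΔH°_rxn = 14.322 × -15.0 = -214.83 kJ/s
Sensible, feed 75.3→25 °C: -285.51 kJ/s
Outlet flows (mol/s): A 5.8782, B 5.8782, C 14.322, H₂O 14.322
Sensible, products 25→210 °C: 1073.9 kJ/s
Q = ΔH = 573.6 kJ/s = 573.6 kW
Heat supplied = 2065 MJ/h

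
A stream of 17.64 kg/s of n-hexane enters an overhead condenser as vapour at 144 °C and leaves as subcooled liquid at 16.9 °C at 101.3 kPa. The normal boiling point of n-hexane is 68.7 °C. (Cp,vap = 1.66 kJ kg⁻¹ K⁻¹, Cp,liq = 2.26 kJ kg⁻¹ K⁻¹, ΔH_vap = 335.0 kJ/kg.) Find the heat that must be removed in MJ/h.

vapour 144→68.7 °C: -125 kJ/kg
condensation at 68.7 °C: -335 kJ/kg
liquid 68.7→16.9 °C: -117.07 kJ/kg
Δh = -125 + -335 + -117.07 = -577.07 kJ/kg
Q = ṁ·Δh = 17.64 kg/s × -577.07 kJ/kg = -10179 kJ/s
|Q| = 10179 kW = 36646 MJ/h

Q_c = 36600 MJ/h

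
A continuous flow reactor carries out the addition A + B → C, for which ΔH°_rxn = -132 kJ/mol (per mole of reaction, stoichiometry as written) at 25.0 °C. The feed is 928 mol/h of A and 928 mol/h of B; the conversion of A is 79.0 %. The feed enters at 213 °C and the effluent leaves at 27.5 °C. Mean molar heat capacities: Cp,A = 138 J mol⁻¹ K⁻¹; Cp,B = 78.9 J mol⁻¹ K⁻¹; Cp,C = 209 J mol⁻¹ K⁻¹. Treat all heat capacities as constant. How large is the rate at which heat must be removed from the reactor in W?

Q_out = 37300 W

Extent of reaction ξ = 0.790 × 928 = 733.12 mol/h
Reaction term: ξ·ΔH°_rxn = 733.12 × -132 = -96772 kJ/h
Sensible, feed 213→25 °C: -37841 kJ/h
Outlet flows (mol/h): A 194.88, B 194.88, C 733.12
Sensible, products 25→27.5 °C: 488.73 kJ/h
Q = ΔH = -134120 kJ/h = -37.257 kW
Heat removed = 37257 W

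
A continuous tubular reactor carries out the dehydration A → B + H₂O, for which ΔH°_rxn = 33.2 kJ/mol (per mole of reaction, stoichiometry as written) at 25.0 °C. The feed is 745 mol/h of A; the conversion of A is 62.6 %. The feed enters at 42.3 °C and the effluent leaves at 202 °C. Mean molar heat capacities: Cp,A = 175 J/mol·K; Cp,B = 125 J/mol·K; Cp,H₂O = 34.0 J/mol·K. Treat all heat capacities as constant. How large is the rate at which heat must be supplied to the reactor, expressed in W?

Q_in = 9720 W

Extent of reaction ξ = 0.626 × 745 = 466.37 mol/h
Reaction term: ξ·ΔH°_rxn = 466.37 × 33.2 = 15483 kJ/h
Sensible, feed 42.3→25 °C: -2255.5 kJ/h
Outlet flows (mol/h): A 278.63, B 466.37, H₂O 466.37
Sensible, products 25→202 °C: 21756 kJ/h
Q = ΔH = 34984 kJ/h = 9.7177 kW
Heat supplied = 9717.7 W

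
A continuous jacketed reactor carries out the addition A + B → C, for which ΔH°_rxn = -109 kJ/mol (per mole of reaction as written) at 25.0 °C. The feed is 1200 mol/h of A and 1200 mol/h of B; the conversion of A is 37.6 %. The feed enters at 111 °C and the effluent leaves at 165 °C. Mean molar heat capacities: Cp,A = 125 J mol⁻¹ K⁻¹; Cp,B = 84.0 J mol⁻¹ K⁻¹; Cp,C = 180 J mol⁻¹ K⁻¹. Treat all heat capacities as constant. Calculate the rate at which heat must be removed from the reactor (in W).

Q_out = 10400 W

Extent of reaction ξ = 0.376 × 1200 = 451.2 mol/h
Reaction term: ξ·ΔH°_rxn = 451.2 × -109 = -49181 kJ/h
Sensible, feed 111→25 °C: -21569 kJ/h
Outlet flows (mol/h): A 748.8, B 748.8, C 451.2
Sensible, products 25→165 °C: 33280 kJ/h
Q = ΔH = -37469 kJ/h = -10.408 kW
Heat removed = 10408 W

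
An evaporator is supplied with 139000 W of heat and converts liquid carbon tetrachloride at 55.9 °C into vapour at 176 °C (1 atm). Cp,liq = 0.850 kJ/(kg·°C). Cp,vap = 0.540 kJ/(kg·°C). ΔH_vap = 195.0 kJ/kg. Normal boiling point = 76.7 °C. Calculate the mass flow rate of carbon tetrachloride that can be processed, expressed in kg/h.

ṁ = 1880 kg/h

Δh = 0.850×(76.7−55.9) + 195.0 + 0.540×(176−76.7) = 266.3 kJ/kg
Q = 139000 W = 139 kJ/s = 500400 kJ/h
ṁ = Q/Δh = 500400 / 266.3 = 1879.1 kg/h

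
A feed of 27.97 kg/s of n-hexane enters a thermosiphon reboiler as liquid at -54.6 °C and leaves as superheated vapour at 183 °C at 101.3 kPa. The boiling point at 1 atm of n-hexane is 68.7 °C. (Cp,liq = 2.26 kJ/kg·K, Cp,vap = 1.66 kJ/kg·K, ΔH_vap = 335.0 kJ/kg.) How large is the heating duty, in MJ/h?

Q = 80900 MJ/h

liquid -54.6→68.7 °C: 278.66 kJ/kg
vaporisation at 68.7 °C: 335 kJ/kg
vapour 68.7→183 °C: 189.74 kJ/kg
Δh = 278.66 + 335 + 189.74 = 803.4 kJ/kg
Q = ṁ·Δh = 27.97 kg/s × 803.4 kJ/kg = 22471 kJ/s
|Q| = 22471 kW = 80896 MJ/h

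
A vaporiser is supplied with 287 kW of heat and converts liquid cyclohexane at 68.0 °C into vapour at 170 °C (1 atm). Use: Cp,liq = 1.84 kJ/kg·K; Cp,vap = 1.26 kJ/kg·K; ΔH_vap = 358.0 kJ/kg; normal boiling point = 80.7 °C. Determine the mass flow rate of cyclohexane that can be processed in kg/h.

ṁ = 2090 kg/h

Δh = 1.84×(80.7−68.0) + 358.0 + 1.26×(170−80.7) = 493.89 kJ/kg
Q = 287 kW = 287 kJ/s = 1.0332e+06 kJ/h
ṁ = Q/Δh = 1.0332e+06 / 493.89 = 2092 kg/h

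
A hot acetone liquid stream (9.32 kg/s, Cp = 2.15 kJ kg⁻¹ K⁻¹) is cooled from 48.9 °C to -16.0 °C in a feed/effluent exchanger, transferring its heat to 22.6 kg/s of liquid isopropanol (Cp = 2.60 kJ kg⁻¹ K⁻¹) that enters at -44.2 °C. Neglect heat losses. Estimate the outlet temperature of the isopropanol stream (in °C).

T_c,out = -22.1 °C

Heat released by hot stream: Q = 9.32 × 2.15 × (48.9 − -16.0) = 1300.5 kJ/s
Energy balance on cold side (adiabatic exchanger): Q = ṁ_c·Cp_c·(T_c,out − T_c,in)
T_c,out = -44.2 + 1300.5/(22.6 × 2.60) = -22.068 °C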